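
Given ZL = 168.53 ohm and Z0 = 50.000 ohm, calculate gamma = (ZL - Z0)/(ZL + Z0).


gamma = (168.53 - 50.000) / (168.53 + 50.000) = 0.5424

0.5424


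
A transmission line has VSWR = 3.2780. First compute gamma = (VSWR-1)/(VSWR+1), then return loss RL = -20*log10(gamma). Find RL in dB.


gamma = (3.2780 - 1) / (3.2780 + 1) = 0.5324918
RL = -20 * log10(0.5324918) = 5.474 dB

5.474 dB


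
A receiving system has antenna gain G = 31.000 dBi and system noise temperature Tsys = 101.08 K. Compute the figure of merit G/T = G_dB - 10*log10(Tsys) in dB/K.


G/T = 31.000 - 10*log10(101.08) = 31.000 - 20.04665 = 10.95 dB/K

10.95 dB/K


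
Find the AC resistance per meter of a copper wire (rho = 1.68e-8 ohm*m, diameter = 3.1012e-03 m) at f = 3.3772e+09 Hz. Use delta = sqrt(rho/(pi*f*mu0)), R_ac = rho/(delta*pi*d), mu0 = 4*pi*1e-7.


delta = sqrt(1.68e-8 / (pi * 3.3772e+09 * 4*pi*1e-7)) = 1.122526e-06 m
R_ac = 1.68e-8 / (1.122526e-06 * pi * 3.1012e-03) = 1.536 ohm/m

1.536 ohm/m


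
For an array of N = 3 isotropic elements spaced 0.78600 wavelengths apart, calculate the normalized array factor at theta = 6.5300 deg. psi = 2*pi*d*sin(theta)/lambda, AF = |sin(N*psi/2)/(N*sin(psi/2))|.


psi = 2*pi*0.78600*sin(6.5300 deg) = 0.5616327 rad
AF = |sin(3*0.5616327/2) / (3*sin(0.5616327/2))| = 0.8976

0.8976


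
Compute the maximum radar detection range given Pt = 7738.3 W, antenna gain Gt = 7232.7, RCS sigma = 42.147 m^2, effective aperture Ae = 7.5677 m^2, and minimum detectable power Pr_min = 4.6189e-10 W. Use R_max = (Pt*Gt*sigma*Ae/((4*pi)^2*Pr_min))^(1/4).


R^4 = 7738.3*7232.7*42.147*7.5677 / ((4*pi)^2 * 4.6189e-10) = 2.447475e+17
R_max = 2.447475e+17^0.25 = 22242 m

22242 m


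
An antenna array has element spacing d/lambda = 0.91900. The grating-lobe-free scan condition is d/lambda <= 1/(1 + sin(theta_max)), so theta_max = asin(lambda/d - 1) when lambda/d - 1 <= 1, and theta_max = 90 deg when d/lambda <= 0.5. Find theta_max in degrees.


lambda/d - 1 = 1/0.91900 - 1 = 0.08813928
theta_max = asin(0.08813928) = 5.057 deg

5.057 deg


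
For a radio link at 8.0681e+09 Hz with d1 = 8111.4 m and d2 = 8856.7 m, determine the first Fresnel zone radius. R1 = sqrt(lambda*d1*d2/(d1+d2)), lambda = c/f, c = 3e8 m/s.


lambda = c / f = 3.0000e+08 / 8.0681e+09 = 0.03718348 m
R1 = sqrt(0.03718348 * 8111.4 * 8856.7 / (8111.4 + 8856.7)) = 12.55 m

12.55 m


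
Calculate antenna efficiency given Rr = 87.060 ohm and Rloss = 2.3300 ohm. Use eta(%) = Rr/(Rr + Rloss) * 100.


eta = 87.060 / (87.060 + 2.3300) * 100 = 97.39%

97.39%


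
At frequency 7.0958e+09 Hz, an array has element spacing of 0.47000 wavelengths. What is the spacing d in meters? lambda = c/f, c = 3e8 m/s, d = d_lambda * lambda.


lambda = c / f = 3.0000e+08 / 7.0958e+09 = 0.04227853 m
d = 0.47000 * 0.04227853 = 0.01987 m

0.01987 m


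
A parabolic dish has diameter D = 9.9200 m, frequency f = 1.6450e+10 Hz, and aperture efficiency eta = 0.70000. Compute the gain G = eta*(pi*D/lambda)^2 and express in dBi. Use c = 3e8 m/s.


lambda = c / f = 3.0000e+08 / 1.6450e+10 = 0.01823708 m
G_linear = 0.70000 * (pi * 9.9200 / 0.01823708)^2 = 2.044139e+06
G_dBi = 10 * log10(2.044139e+06) = 63.11 dBi

63.11 dBi


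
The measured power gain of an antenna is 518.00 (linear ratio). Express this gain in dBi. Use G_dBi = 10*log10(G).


G_dBi = 10 * log10(518.00) = 27.14 dBi

27.14 dBi


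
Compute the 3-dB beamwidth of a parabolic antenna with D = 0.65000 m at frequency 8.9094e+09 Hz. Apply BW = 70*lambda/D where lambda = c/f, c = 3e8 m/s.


lambda = c / f = 3.0000e+08 / 8.9094e+09 = 0.03367230 m
BW = 70 * 0.03367230 / 0.65000 = 3.626 deg

3.626 deg


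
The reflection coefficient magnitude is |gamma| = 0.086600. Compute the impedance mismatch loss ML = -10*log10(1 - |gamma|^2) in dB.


ML = -10 * log10(1 - 0.086600^2) = -10 * log10(0.99250044) = 0.03269 dB

0.03269 dB


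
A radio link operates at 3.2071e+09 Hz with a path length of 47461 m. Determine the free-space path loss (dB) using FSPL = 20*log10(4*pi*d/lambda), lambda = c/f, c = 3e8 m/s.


lambda = c / f = 3.0000e+08 / 3.2071e+09 = 0.09354245 m
FSPL = 20 * log10(4*pi*47461/0.09354245) = 136.1 dB

136.1 dB


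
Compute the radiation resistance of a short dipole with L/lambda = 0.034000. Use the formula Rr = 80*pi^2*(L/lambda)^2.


Rr = 80 * pi^2 * (0.034000)^2 = 80 * 9.869604 * 1.156000e-03 = 0.9127 ohm

0.9127 ohm


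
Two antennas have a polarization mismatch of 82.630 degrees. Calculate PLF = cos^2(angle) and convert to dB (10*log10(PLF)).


PLF_linear = cos^2(82.630 deg) = 0.01645482
PLF_dB = 10 * log10(0.01645482) = -17.84 dB

-17.84 dB


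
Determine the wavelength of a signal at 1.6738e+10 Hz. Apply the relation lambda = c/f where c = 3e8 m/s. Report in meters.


lambda = c / f = 3.0000e+08 / 1.6738e+10 = 0.01792 m

0.01792 m


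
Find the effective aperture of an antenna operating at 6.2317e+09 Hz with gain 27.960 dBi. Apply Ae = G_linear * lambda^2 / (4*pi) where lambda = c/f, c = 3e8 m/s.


lambda = c / f = 3.0000e+08 / 6.2317e+09 = 0.04814096 m
G_linear = 10^(27.960/10) = 625.1727
Ae = G_linear * lambda^2 / (4*pi) = 625.1727 * 0.04814096^2 / (4*pi) = 0.1153 m^2

0.1153 m^2


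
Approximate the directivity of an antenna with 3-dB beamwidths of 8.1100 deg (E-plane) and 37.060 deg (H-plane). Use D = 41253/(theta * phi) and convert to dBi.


D_linear = 41253 / (8.1100 * 37.060) = 137.2553
D_dBi = 10 * log10(137.2553) = 21.38 dBi

21.38 dBi


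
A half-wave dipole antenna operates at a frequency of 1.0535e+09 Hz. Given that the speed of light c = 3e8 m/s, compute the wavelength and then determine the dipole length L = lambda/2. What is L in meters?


lambda = c / f = 3.0000e+08 / 1.0535e+09 = 0.2847651 m
L = lambda / 2 = 0.2847651 / 2 = 0.1424 m

0.1424 m


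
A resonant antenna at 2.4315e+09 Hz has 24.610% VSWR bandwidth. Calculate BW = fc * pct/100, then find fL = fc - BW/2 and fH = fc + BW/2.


BW = 2.4315e+09 * 24.610/100 = 5.983922e+08 Hz
fL = 2.4315e+09 - 5.983922e+08/2 = 2.132e+09 Hz
fH = 2.4315e+09 + 5.983922e+08/2 = 2.731e+09 Hz

BW=5.984e+08 Hz, fL=2.132e+09 Hz, fH=2.731e+09 Hz


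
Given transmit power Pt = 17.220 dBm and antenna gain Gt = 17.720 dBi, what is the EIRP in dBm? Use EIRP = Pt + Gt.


EIRP = Pt + Gt = 17.220 + 17.720 = 34.94 dBm

34.94 dBm


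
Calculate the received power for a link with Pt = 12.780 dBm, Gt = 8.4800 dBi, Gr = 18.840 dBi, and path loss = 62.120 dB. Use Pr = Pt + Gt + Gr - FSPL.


Pr = 12.780 + 8.4800 + 18.840 - 62.120 = -22.02 dBm

-22.02 dBm


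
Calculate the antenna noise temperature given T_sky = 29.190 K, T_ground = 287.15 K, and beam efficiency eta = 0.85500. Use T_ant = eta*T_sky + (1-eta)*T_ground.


T_ant = 0.85500 * 29.190 + (1 - 0.85500) * 287.15 = 66.59 K

66.59 K


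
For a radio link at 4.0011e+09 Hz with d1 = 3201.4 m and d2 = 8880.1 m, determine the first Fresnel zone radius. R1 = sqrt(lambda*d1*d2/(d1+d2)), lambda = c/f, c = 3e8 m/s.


lambda = c / f = 3.0000e+08 / 4.0011e+09 = 0.07497938 m
R1 = sqrt(0.07497938 * 3201.4 * 8880.1 / (3201.4 + 8880.1)) = 13.28 m

13.28 m


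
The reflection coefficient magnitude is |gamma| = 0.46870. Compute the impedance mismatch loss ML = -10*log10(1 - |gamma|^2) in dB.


ML = -10 * log10(1 - 0.46870^2) = -10 * log10(0.78032031) = 1.077 dB

1.077 dB


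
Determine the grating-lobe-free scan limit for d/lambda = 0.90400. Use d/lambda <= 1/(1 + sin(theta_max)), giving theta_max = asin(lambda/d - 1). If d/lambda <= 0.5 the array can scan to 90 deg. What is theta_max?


lambda/d - 1 = 1/0.90400 - 1 = 0.1061947
theta_max = asin(0.1061947) = 6.096 deg

6.096 deg


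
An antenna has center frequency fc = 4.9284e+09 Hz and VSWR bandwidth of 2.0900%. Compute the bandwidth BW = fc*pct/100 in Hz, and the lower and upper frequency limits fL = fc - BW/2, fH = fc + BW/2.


BW = 4.9284e+09 * 2.0900/100 = 1.030036e+08 Hz
fL = 4.9284e+09 - 1.030036e+08/2 = 4.877e+09 Hz
fH = 4.9284e+09 + 1.030036e+08/2 = 4.980e+09 Hz

BW=1.030e+08 Hz, fL=4.877e+09 Hz, fH=4.980e+09 Hz


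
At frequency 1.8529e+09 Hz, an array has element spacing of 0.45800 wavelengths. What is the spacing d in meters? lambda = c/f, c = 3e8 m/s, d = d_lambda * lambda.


lambda = c / f = 3.0000e+08 / 1.8529e+09 = 0.1619084 m
d = 0.45800 * 0.1619084 = 0.07415 m

0.07415 m


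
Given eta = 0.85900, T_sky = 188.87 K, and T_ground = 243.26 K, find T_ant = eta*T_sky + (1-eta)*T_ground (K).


T_ant = 0.85900 * 188.87 + (1 - 0.85900) * 243.26 = 196.5 K

196.5 K


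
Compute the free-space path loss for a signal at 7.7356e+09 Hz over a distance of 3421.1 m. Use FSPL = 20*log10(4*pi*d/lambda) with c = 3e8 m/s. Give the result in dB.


lambda = c / f = 3.0000e+08 / 7.7356e+09 = 0.03878174 m
FSPL = 20 * log10(4*pi*3421.1/0.03878174) = 120.9 dB

120.9 dB


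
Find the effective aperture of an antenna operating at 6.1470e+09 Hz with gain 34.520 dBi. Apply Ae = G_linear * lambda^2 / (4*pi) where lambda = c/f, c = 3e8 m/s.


lambda = c / f = 3.0000e+08 / 6.1470e+09 = 0.04880429 m
G_linear = 10^(34.520/10) = 2831.392
Ae = G_linear * lambda^2 / (4*pi) = 2831.392 * 0.04880429^2 / (4*pi) = 0.5367 m^2

0.5367 m^2


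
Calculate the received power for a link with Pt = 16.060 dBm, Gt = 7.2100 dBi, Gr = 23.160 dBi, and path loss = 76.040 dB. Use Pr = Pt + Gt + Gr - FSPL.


Pr = 16.060 + 7.2100 + 23.160 - 76.040 = -29.61 dBm

-29.61 dBm


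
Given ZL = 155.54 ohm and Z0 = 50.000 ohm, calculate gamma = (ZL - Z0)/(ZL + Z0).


gamma = (155.54 - 50.000) / (155.54 + 50.000) = 0.5135

0.5135


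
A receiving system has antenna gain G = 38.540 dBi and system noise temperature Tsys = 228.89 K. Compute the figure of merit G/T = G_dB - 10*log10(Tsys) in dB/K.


G/T = 38.540 - 10*log10(228.89) = 38.540 - 23.59627 = 14.94 dB/K

14.94 dB/K


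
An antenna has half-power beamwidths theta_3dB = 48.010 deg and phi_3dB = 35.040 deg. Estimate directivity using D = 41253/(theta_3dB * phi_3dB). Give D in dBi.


D_linear = 41253 / (48.010 * 35.040) = 24.52222
D_dBi = 10 * log10(24.52222) = 13.90 dBi

13.90 dBi


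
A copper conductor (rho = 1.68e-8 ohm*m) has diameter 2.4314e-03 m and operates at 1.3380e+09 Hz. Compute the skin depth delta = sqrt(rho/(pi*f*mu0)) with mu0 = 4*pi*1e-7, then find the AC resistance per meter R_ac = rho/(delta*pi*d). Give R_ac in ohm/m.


delta = sqrt(1.68e-8 / (pi * 1.3380e+09 * 4*pi*1e-7)) = 1.783392e-06 m
R_ac = 1.68e-8 / (1.783392e-06 * pi * 2.4314e-03) = 1.233 ohm/m

1.233 ohm/m


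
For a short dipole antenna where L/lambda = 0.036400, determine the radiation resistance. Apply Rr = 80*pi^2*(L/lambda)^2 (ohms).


Rr = 80 * pi^2 * (0.036400)^2 = 80 * 9.869604 * 1.324960e-03 = 1.046 ohm

1.046 ohm


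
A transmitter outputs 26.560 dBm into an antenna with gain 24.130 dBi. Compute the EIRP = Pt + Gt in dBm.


EIRP = Pt + Gt = 26.560 + 24.130 = 50.69 dBm

50.69 dBm


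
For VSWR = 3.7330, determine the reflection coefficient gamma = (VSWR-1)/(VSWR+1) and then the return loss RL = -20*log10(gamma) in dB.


gamma = (3.7330 - 1) / (3.7330 + 1) = 0.5774350
RL = -20 * log10(0.5774350) = 4.770 dB

4.770 dB


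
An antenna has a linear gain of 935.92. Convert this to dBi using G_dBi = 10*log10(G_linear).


G_dBi = 10 * log10(935.92) = 29.71 dBi

29.71 dBi


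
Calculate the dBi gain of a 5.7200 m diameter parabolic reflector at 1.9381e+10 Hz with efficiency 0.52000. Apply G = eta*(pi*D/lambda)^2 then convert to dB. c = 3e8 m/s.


lambda = c / f = 3.0000e+08 / 1.9381e+10 = 0.01547908 m
G_linear = 0.52000 * (pi * 5.7200 / 0.01547908)^2 = 700817.4
G_dBi = 10 * log10(700817.4) = 58.46 dBi

58.46 dBi


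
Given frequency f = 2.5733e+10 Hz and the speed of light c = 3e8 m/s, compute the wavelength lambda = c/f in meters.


lambda = c / f = 3.0000e+08 / 2.5733e+10 = 0.01166 m

0.01166 m


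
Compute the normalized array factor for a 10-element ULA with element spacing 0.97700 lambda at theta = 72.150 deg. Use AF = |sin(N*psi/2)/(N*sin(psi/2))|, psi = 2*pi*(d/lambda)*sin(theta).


psi = 2*pi*0.97700*sin(72.150 deg) = 5.843170 rad
AF = |sin(10*5.843170/2) / (10*sin(5.843170/2))| = 0.3704

0.3704


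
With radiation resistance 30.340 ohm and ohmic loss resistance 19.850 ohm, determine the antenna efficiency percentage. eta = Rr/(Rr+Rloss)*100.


eta = 30.340 / (30.340 + 19.850) * 100 = 60.45%

60.45%


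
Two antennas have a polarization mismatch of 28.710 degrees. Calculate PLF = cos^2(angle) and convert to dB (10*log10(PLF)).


PLF_linear = cos^2(28.710 deg) = 0.7692383
PLF_dB = 10 * log10(0.7692383) = -1.139 dB

-1.139 dB


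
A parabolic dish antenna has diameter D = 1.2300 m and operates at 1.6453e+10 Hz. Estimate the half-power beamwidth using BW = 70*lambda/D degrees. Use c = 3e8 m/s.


lambda = c / f = 3.0000e+08 / 1.6453e+10 = 0.01823376 m
BW = 70 * 0.01823376 / 1.2300 = 1.038 deg

1.038 deg


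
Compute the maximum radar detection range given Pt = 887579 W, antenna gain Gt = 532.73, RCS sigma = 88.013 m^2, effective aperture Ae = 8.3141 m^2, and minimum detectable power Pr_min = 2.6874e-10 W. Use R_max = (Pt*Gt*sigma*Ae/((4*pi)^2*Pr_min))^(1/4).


R^4 = 887579*532.73*88.013*8.3141 / ((4*pi)^2 * 2.6874e-10) = 8.153127e+18
R_max = 8.153127e+18^0.25 = 53436 m

53436 m


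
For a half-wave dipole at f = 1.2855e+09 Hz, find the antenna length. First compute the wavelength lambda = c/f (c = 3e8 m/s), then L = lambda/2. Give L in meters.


lambda = c / f = 3.0000e+08 / 1.2855e+09 = 0.2333722 m
L = lambda / 2 = 0.2333722 / 2 = 0.1167 m

0.1167 m


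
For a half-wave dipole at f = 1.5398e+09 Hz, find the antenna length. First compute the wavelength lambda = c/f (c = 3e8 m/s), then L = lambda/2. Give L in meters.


lambda = c / f = 3.0000e+08 / 1.5398e+09 = 0.1948305 m
L = lambda / 2 = 0.1948305 / 2 = 0.09742 m

0.09742 m


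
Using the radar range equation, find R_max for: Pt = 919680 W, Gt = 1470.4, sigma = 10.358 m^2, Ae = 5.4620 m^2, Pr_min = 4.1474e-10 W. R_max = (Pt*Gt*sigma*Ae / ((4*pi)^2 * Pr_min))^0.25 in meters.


R^4 = 919680*1470.4*10.358*5.4620 / ((4*pi)^2 * 4.1474e-10) = 1.168165e+18
R_max = 1.168165e+18^0.25 = 32876 m

32876 m


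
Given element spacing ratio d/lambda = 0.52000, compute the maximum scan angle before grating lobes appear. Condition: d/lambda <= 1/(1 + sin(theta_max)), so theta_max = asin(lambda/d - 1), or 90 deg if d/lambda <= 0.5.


lambda/d - 1 = 1/0.52000 - 1 = 0.9230769
theta_max = asin(0.9230769) = 67.38 deg

67.38 deg


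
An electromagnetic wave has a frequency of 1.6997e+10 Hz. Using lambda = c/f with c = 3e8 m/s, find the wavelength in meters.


lambda = c / f = 3.0000e+08 / 1.6997e+10 = 0.01765 m

0.01765 m


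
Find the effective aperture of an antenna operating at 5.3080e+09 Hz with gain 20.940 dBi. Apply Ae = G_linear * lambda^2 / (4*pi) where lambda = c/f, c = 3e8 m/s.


lambda = c / f = 3.0000e+08 / 5.3080e+09 = 0.05651846 m
G_linear = 10^(20.940/10) = 124.1652
Ae = G_linear * lambda^2 / (4*pi) = 124.1652 * 0.05651846^2 / (4*pi) = 0.03156 m^2

0.03156 m^2


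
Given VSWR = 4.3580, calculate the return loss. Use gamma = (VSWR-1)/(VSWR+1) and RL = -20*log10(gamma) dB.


gamma = (4.3580 - 1) / (4.3580 + 1) = 0.6267264
RL = -20 * log10(0.6267264) = 4.058 dB

4.058 dB


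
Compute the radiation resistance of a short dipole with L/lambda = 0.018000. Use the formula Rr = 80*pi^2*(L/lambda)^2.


Rr = 80 * pi^2 * (0.018000)^2 = 80 * 9.869604 * 3.240000e-04 = 0.2558 ohm

0.2558 ohm


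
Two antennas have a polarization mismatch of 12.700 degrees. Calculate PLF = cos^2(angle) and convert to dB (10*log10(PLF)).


PLF_linear = cos^2(12.700 deg) = 0.9516676
PLF_dB = 10 * log10(0.9516676) = -0.2151 dB

-0.2151 dB


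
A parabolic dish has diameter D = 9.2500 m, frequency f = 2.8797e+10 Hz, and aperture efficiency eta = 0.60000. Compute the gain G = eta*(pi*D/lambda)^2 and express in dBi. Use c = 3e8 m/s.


lambda = c / f = 3.0000e+08 / 2.8797e+10 = 0.01041775 m
G_linear = 0.60000 * (pi * 9.2500 / 0.01041775)^2 = 4.668599e+06
G_dBi = 10 * log10(4.668599e+06) = 66.69 dBi

66.69 dBi


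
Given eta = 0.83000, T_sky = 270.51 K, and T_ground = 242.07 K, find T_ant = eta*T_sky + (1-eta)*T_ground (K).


T_ant = 0.83000 * 270.51 + (1 - 0.83000) * 242.07 = 265.7 K

265.7 K


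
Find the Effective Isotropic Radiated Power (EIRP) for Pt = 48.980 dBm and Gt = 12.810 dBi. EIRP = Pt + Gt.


EIRP = Pt + Gt = 48.980 + 12.810 = 61.79 dBm

61.79 dBm


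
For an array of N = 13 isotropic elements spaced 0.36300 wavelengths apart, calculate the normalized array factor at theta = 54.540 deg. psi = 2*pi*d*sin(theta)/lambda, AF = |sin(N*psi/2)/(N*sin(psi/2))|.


psi = 2*pi*0.36300*sin(54.540 deg) = 1.857756 rad
AF = |sin(13*1.857756/2) / (13*sin(1.857756/2))| = 0.04528

0.04528


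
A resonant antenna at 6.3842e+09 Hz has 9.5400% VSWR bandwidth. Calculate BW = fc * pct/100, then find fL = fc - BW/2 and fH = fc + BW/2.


BW = 6.3842e+09 * 9.5400/100 = 6.090527e+08 Hz
fL = 6.3842e+09 - 6.090527e+08/2 = 6.080e+09 Hz
fH = 6.3842e+09 + 6.090527e+08/2 = 6.689e+09 Hz

BW=6.091e+08 Hz, fL=6.080e+09 Hz, fH=6.689e+09 Hz


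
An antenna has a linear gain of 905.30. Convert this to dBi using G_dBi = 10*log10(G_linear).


G_dBi = 10 * log10(905.30) = 29.57 dBi

29.57 dBi


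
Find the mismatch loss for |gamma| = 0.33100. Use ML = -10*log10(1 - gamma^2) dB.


ML = -10 * log10(1 - 0.33100^2) = -10 * log10(0.890439) = 0.5040 dB

0.5040 dB


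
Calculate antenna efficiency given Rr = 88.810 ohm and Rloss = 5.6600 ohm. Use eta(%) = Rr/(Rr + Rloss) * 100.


eta = 88.810 / (88.810 + 5.6600) * 100 = 94.01%

94.01%


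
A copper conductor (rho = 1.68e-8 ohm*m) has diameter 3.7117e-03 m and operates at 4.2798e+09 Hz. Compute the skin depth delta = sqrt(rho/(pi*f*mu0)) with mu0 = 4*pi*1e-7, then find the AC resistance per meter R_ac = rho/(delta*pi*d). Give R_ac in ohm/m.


delta = sqrt(1.68e-8 / (pi * 4.2798e+09 * 4*pi*1e-7)) = 9.971558e-07 m
R_ac = 1.68e-8 / (9.971558e-07 * pi * 3.7117e-03) = 1.445 ohm/m

1.445 ohm/m


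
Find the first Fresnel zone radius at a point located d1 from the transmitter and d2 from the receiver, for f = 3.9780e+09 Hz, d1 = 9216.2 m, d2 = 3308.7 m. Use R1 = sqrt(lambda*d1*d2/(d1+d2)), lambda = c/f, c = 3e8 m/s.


lambda = c / f = 3.0000e+08 / 3.9780e+09 = 0.07541478 m
R1 = sqrt(0.07541478 * 9216.2 * 3308.7 / (9216.2 + 3308.7)) = 13.55 m

13.55 m


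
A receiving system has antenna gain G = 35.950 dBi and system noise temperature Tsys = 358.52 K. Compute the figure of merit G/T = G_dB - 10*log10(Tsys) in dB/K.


G/T = 35.950 - 10*log10(358.52) = 35.950 - 25.54513 = 10.40 dB/K

10.40 dB/K


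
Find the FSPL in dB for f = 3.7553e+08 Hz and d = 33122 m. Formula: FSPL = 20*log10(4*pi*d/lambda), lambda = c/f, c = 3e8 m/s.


lambda = c / f = 3.0000e+08 / 3.7553e+08 = 0.7988709 m
FSPL = 20 * log10(4*pi*33122/0.7988709) = 114.3 dB

114.3 dB


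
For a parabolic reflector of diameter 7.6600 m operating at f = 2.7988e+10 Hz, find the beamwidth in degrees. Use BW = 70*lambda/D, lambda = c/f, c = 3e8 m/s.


lambda = c / f = 3.0000e+08 / 2.7988e+10 = 0.01071888 m
BW = 70 * 0.01071888 / 7.6600 = 0.09795 deg

0.09795 deg


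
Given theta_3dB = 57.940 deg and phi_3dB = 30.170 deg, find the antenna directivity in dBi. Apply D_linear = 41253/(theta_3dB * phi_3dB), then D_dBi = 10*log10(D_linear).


D_linear = 41253 / (57.940 * 30.170) = 23.59944
D_dBi = 10 * log10(23.59944) = 13.73 dBi

13.73 dBi


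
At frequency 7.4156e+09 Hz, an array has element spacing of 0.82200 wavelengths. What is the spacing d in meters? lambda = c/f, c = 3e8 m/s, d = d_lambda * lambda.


lambda = c / f = 3.0000e+08 / 7.4156e+09 = 0.04045526 m
d = 0.82200 * 0.04045526 = 0.03325 m

0.03325 m


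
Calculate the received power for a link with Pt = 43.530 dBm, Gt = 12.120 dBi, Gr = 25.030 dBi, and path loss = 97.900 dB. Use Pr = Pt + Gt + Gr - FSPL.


Pr = 43.530 + 12.120 + 25.030 - 97.900 = -17.22 dBm

-17.22 dBm


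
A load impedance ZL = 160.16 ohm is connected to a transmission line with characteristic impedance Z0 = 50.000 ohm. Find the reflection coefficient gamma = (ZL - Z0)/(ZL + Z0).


gamma = (160.16 - 50.000) / (160.16 + 50.000) = 0.5242

0.5242


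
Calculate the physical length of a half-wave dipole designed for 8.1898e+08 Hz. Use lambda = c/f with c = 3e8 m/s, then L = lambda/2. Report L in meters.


lambda = c / f = 3.0000e+08 / 8.1898e+08 = 0.3663093 m
L = lambda / 2 = 0.3663093 / 2 = 0.1832 m

0.1832 m


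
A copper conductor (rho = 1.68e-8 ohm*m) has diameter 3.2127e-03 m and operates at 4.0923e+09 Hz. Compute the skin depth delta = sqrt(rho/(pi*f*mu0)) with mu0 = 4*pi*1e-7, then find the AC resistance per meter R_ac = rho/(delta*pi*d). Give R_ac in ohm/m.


delta = sqrt(1.68e-8 / (pi * 4.0923e+09 * 4*pi*1e-7)) = 1.019744e-06 m
R_ac = 1.68e-8 / (1.019744e-06 * pi * 3.2127e-03) = 1.632 ohm/m

1.632 ohm/m


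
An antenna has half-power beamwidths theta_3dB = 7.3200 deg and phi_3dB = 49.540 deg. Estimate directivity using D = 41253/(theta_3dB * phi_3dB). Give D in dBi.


D_linear = 41253 / (7.3200 * 49.540) = 113.7597
D_dBi = 10 * log10(113.7597) = 20.56 dBi

20.56 dBi


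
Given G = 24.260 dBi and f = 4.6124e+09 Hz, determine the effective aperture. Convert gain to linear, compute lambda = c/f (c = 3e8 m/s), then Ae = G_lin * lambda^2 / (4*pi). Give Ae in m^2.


lambda = c / f = 3.0000e+08 / 4.6124e+09 = 0.06504206 m
G_linear = 10^(24.260/10) = 266.6859
Ae = G_linear * lambda^2 / (4*pi) = 266.6859 * 0.06504206^2 / (4*pi) = 0.08978 m^2

0.08978 m^2


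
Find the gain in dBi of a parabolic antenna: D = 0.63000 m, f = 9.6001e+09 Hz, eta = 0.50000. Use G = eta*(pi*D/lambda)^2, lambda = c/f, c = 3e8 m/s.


lambda = c / f = 3.0000e+08 / 9.6001e+09 = 0.03124967 m
G_linear = 0.50000 * (pi * 0.63000 / 0.03124967)^2 = 2005.672
G_dBi = 10 * log10(2005.672) = 33.02 dBi

33.02 dBi


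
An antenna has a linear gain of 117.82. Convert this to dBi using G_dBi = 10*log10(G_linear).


G_dBi = 10 * log10(117.82) = 20.71 dBi

20.71 dBi


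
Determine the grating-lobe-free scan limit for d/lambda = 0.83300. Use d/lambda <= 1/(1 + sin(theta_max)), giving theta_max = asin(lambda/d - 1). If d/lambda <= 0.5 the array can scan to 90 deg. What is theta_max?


lambda/d - 1 = 1/0.83300 - 1 = 0.2004802
theta_max = asin(0.2004802) = 11.57 deg

11.57 deg


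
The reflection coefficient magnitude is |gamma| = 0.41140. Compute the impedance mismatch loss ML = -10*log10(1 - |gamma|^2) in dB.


ML = -10 * log10(1 - 0.41140^2) = -10 * log10(0.83075004) = 0.8053 dB

0.8053 dB


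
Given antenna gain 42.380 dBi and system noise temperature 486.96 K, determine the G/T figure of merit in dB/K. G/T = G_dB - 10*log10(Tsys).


G/T = 42.380 - 10*log10(486.96) = 42.380 - 26.87493 = 15.51 dB/K

15.51 dB/K


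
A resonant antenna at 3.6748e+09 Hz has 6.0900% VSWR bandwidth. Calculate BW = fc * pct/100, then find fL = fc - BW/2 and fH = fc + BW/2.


BW = 3.6748e+09 * 6.0900/100 = 2.237953e+08 Hz
fL = 3.6748e+09 - 2.237953e+08/2 = 3.563e+09 Hz
fH = 3.6748e+09 + 2.237953e+08/2 = 3.787e+09 Hz

BW=2.238e+08 Hz, fL=3.563e+09 Hz, fH=3.787e+09 Hz


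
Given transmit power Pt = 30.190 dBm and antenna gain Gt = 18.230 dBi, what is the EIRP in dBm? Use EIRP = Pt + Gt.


EIRP = Pt + Gt = 30.190 + 18.230 = 48.42 dBm

48.42 dBm


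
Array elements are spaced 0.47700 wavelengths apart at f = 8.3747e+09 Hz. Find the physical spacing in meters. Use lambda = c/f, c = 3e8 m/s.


lambda = c / f = 3.0000e+08 / 8.3747e+09 = 0.03582218 m
d = 0.47700 * 0.03582218 = 0.01709 m

0.01709 m


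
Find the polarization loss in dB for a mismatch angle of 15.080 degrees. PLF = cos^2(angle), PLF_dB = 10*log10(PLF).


PLF_linear = cos^2(15.080 deg) = 0.9323129
PLF_dB = 10 * log10(0.9323129) = -0.3044 dB

-0.3044 dB


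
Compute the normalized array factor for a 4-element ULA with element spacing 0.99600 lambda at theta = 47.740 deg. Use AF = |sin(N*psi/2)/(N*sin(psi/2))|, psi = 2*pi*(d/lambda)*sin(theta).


psi = 2*pi*0.99600*sin(47.740 deg) = 4.631589 rad
AF = |sin(4*4.631589/2) / (4*sin(4.631589/2))| = 0.05472

0.05472


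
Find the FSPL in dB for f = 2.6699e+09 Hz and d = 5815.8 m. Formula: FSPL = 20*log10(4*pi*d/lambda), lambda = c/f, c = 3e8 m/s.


lambda = c / f = 3.0000e+08 / 2.6699e+09 = 0.1123638 m
FSPL = 20 * log10(4*pi*5815.8/0.1123638) = 116.3 dB

116.3 dB


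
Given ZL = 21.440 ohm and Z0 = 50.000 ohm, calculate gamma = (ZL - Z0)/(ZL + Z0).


gamma = (21.440 - 50.000) / (21.440 + 50.000) = -0.3998

-0.3998


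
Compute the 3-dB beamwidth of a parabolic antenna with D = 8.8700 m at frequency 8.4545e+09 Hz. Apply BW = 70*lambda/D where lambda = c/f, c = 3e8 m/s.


lambda = c / f = 3.0000e+08 / 8.4545e+09 = 0.03548406 m
BW = 70 * 0.03548406 / 8.8700 = 0.2800 deg

0.2800 deg


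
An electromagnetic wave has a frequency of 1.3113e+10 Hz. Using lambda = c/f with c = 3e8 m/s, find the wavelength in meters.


lambda = c / f = 3.0000e+08 / 1.3113e+10 = 0.02288 m

0.02288 m


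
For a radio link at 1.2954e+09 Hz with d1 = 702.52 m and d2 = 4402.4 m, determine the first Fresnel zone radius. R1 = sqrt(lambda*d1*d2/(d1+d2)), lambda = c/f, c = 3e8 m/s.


lambda = c / f = 3.0000e+08 / 1.2954e+09 = 0.2315887 m
R1 = sqrt(0.2315887 * 702.52 * 4402.4 / (702.52 + 4402.4)) = 11.85 m

11.85 m


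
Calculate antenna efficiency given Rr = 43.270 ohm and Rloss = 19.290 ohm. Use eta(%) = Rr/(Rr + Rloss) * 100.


eta = 43.270 / (43.270 + 19.290) * 100 = 69.17%

69.17%


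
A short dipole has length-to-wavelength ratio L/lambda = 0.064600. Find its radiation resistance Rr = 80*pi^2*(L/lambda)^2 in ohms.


Rr = 80 * pi^2 * (0.064600)^2 = 80 * 9.869604 * 4.173160e-03 = 3.295 ohm

3.295 ohm


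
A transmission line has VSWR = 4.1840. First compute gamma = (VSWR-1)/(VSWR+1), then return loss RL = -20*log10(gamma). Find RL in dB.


gamma = (4.1840 - 1) / (4.1840 + 1) = 0.6141975
RL = -20 * log10(0.6141975) = 4.234 dB

4.234 dB


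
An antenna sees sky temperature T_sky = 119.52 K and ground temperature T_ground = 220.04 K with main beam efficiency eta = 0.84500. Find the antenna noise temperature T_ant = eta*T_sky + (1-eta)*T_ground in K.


T_ant = 0.84500 * 119.52 + (1 - 0.84500) * 220.04 = 135.1 K

135.1 K


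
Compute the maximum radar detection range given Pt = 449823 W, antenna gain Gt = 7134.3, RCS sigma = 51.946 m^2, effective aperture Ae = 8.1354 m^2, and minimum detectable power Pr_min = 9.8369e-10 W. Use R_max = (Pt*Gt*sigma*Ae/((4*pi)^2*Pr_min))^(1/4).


R^4 = 449823*7134.3*51.946*8.1354 / ((4*pi)^2 * 9.8369e-10) = 8.730640e+18
R_max = 8.730640e+18^0.25 = 54358 m

54358 m


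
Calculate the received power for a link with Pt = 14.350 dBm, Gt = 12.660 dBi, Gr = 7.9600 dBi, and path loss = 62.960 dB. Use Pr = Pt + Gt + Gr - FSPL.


Pr = 14.350 + 12.660 + 7.9600 - 62.960 = -27.99 dBm

-27.99 dBm


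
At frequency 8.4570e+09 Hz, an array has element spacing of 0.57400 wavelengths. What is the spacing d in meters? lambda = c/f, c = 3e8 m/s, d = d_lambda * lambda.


lambda = c / f = 3.0000e+08 / 8.4570e+09 = 0.03547357 m
d = 0.57400 * 0.03547357 = 0.02036 m

0.02036 m


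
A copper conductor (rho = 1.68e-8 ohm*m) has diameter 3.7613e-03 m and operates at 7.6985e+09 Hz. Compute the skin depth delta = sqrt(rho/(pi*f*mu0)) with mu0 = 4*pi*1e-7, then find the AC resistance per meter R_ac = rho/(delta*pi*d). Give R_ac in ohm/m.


delta = sqrt(1.68e-8 / (pi * 7.6985e+09 * 4*pi*1e-7)) = 7.434842e-07 m
R_ac = 1.68e-8 / (7.434842e-07 * pi * 3.7613e-03) = 1.912 ohm/m

1.912 ohm/m


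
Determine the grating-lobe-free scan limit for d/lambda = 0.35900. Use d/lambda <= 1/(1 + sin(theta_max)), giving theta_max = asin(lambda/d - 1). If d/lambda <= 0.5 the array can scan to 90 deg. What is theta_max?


lambda/d - 1 = 1/0.35900 - 1 = 1.785515 >= 1
d/lambda <= 0.5, so the array can scan to endfire without grating lobes: theta_max = 90 deg

90 deg


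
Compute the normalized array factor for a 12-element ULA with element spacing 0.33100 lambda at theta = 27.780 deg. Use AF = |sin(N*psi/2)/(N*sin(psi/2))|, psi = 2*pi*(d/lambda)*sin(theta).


psi = 2*pi*0.33100*sin(27.780 deg) = 0.9693181 rad
AF = |sin(12*0.9693181/2) / (12*sin(0.9693181/2))| = 0.08057

0.08057


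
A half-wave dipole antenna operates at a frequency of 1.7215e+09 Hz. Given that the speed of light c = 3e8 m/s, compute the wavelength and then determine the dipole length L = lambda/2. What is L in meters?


lambda = c / f = 3.0000e+08 / 1.7215e+09 = 0.1742666 m
L = lambda / 2 = 0.1742666 / 2 = 0.08713 m

0.08713 m


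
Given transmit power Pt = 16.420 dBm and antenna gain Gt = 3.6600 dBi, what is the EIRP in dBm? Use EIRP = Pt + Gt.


EIRP = Pt + Gt = 16.420 + 3.6600 = 20.08 dBm

20.08 dBm


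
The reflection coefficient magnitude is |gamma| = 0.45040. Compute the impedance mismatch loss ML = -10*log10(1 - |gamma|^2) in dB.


ML = -10 * log10(1 - 0.45040^2) = -10 * log10(0.79713984) = 0.9847 dB

0.9847 dB


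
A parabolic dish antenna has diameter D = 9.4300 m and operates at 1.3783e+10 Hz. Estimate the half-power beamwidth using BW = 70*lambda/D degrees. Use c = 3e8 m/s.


lambda = c / f = 3.0000e+08 / 1.3783e+10 = 0.02176594 m
BW = 70 * 0.02176594 / 9.4300 = 0.1616 deg

0.1616 deg


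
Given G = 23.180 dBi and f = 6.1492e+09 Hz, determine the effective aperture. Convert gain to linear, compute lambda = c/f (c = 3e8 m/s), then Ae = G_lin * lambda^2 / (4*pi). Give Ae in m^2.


lambda = c / f = 3.0000e+08 / 6.1492e+09 = 0.04878683 m
G_linear = 10^(23.180/10) = 207.9697
Ae = G_linear * lambda^2 / (4*pi) = 207.9697 * 0.04878683^2 / (4*pi) = 0.03939 m^2

0.03939 m^2


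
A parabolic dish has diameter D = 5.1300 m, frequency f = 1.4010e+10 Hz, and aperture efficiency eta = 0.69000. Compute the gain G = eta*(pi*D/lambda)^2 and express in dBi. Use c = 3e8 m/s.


lambda = c / f = 3.0000e+08 / 1.4010e+10 = 0.02141328 m
G_linear = 0.69000 * (pi * 5.1300 / 0.02141328)^2 = 390856.4
G_dBi = 10 * log10(390856.4) = 55.92 dBi

55.92 dBi


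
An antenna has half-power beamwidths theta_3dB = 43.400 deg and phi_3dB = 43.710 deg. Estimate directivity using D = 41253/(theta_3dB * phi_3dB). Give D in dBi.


D_linear = 41253 / (43.400 * 43.710) = 21.74628
D_dBi = 10 * log10(21.74628) = 13.37 dBi

13.37 dBi


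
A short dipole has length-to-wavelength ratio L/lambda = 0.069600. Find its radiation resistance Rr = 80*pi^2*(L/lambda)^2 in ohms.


Rr = 80 * pi^2 * (0.069600)^2 = 80 * 9.869604 * 4.844160e-03 = 3.825 ohm

3.825 ohm


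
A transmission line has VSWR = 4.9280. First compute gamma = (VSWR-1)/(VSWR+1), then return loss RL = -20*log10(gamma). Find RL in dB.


gamma = (4.9280 - 1) / (4.9280 + 1) = 0.6626181
RL = -20 * log10(0.6626181) = 3.575 dB

3.575 dB


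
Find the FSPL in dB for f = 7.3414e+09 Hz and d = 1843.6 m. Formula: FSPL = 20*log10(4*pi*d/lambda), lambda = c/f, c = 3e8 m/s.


lambda = c / f = 3.0000e+08 / 7.3414e+09 = 0.04086414 m
FSPL = 20 * log10(4*pi*1843.6/0.04086414) = 115.1 dB

115.1 dB


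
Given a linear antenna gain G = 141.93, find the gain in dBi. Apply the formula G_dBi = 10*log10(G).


G_dBi = 10 * log10(141.93) = 21.52 dBi

21.52 dBi


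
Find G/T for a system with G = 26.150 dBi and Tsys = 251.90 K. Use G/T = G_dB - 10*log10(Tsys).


G/T = 26.150 - 10*log10(251.90) = 26.150 - 24.01228 = 2.138 dB/K

2.138 dB/K


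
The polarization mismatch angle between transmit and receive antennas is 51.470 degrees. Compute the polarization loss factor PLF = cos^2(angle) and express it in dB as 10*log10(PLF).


PLF_linear = cos^2(51.470 deg) = 0.3880347
PLF_dB = 10 * log10(0.3880347) = -4.111 dB

-4.111 dB


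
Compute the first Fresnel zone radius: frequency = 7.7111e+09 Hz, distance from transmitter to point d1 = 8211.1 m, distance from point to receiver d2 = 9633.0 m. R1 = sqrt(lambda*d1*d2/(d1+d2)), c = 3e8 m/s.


lambda = c / f = 3.0000e+08 / 7.7111e+09 = 0.03890496 m
R1 = sqrt(0.03890496 * 8211.1 * 9633.0 / (8211.1 + 9633.0)) = 13.13 m

13.13 m


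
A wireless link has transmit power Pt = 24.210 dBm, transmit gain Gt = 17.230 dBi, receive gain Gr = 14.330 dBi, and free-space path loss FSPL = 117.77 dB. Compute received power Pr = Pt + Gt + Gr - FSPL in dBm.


Pr = 24.210 + 17.230 + 14.330 - 117.77 = -62.00 dBm

-62.00 dBm


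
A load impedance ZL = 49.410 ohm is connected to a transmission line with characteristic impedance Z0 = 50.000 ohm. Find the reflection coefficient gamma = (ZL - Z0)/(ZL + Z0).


gamma = (49.410 - 50.000) / (49.410 + 50.000) = -5.935e-03

-5.935e-03


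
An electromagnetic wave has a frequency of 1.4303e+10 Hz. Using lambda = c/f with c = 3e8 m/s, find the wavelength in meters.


lambda = c / f = 3.0000e+08 / 1.4303e+10 = 0.02097 m

0.02097 m


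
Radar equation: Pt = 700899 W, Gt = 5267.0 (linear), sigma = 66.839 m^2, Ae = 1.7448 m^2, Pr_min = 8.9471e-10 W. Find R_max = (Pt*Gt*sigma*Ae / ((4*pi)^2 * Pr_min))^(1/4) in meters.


R^4 = 700899*5267.0*66.839*1.7448 / ((4*pi)^2 * 8.9471e-10) = 3.047139e+18
R_max = 3.047139e+18^0.25 = 41780 m

41780 m


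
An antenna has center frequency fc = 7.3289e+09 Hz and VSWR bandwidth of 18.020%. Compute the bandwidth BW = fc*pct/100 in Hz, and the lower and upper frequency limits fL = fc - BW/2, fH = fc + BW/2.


BW = 7.3289e+09 * 18.020/100 = 1.320668e+09 Hz
fL = 7.3289e+09 - 1.320668e+09/2 = 6.669e+09 Hz
fH = 7.3289e+09 + 1.320668e+09/2 = 7.989e+09 Hz

BW=1.321e+09 Hz, fL=6.669e+09 Hz, fH=7.989e+09 Hz


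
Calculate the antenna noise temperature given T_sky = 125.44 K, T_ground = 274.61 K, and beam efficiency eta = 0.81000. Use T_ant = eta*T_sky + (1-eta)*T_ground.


T_ant = 0.81000 * 125.44 + (1 - 0.81000) * 274.61 = 153.8 K

153.8 K


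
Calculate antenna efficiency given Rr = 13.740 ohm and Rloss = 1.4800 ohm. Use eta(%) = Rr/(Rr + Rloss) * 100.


eta = 13.740 / (13.740 + 1.4800) * 100 = 90.28%

90.28%


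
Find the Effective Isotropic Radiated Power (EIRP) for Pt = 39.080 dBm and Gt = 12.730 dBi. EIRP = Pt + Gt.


EIRP = Pt + Gt = 39.080 + 12.730 = 51.81 dBm

51.81 dBm


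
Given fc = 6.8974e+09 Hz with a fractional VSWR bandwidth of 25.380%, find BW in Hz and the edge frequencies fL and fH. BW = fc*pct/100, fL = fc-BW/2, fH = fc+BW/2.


BW = 6.8974e+09 * 25.380/100 = 1.750560e+09 Hz
fL = 6.8974e+09 - 1.750560e+09/2 = 6.022e+09 Hz
fH = 6.8974e+09 + 1.750560e+09/2 = 7.773e+09 Hz

BW=1.751e+09 Hz, fL=6.022e+09 Hz, fH=7.773e+09 Hz


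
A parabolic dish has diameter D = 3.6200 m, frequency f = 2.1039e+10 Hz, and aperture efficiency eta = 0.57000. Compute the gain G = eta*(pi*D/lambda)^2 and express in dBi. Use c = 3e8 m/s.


lambda = c / f = 3.0000e+08 / 2.1039e+10 = 0.01425923 m
G_linear = 0.57000 * (pi * 3.6200 / 0.01425923)^2 = 362576.5
G_dBi = 10 * log10(362576.5) = 55.59 dBi

55.59 dBi


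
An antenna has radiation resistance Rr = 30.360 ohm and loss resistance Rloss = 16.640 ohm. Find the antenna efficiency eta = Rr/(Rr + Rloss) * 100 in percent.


eta = 30.360 / (30.360 + 16.640) * 100 = 64.60%

64.60%


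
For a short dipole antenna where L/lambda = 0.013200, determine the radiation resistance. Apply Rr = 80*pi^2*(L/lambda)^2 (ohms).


Rr = 80 * pi^2 * (0.013200)^2 = 80 * 9.869604 * 1.742400e-04 = 0.1376 ohm

0.1376 ohm


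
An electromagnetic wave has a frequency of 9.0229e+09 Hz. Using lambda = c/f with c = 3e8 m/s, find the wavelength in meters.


lambda = c / f = 3.0000e+08 / 9.0229e+09 = 0.03325 m

0.03325 m


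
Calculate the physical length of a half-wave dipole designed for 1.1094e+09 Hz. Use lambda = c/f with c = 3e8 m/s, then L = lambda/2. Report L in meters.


lambda = c / f = 3.0000e+08 / 1.1094e+09 = 0.2704164 m
L = lambda / 2 = 0.2704164 / 2 = 0.1352 m

0.1352 m


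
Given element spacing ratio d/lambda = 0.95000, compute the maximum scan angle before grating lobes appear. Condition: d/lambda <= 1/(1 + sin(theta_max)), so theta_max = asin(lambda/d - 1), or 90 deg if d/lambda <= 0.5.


lambda/d - 1 = 1/0.95000 - 1 = 0.05263158
theta_max = asin(0.05263158) = 3.017 deg

3.017 deg


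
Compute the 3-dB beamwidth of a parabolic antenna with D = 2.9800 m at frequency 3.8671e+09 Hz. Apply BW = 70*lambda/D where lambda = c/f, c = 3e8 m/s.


lambda = c / f = 3.0000e+08 / 3.8671e+09 = 0.07757751 m
BW = 70 * 0.07757751 / 2.9800 = 1.822 deg

1.822 deg


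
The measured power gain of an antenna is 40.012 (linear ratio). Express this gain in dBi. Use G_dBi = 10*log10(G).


G_dBi = 10 * log10(40.012) = 16.02 dBi

16.02 dBi


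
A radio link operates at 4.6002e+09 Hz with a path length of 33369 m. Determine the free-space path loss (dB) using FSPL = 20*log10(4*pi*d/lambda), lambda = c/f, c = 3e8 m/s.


lambda = c / f = 3.0000e+08 / 4.6002e+09 = 0.06521456 m
FSPL = 20 * log10(4*pi*33369/0.06521456) = 136.2 dB

136.2 dB


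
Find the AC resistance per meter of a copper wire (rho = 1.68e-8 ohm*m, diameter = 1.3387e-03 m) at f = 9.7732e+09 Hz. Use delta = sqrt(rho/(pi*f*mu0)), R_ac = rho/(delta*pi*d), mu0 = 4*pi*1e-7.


delta = sqrt(1.68e-8 / (pi * 9.7732e+09 * 4*pi*1e-7)) = 6.598670e-07 m
R_ac = 1.68e-8 / (6.598670e-07 * pi * 1.3387e-03) = 6.054 ohm/m

6.054 ohm/m


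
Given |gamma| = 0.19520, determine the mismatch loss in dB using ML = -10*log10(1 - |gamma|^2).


ML = -10 * log10(1 - 0.19520^2) = -10 * log10(0.96189696) = 0.1687 dB

0.1687 dB


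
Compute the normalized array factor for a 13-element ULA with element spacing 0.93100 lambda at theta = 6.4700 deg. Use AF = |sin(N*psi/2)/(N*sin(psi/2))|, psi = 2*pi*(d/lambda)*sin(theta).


psi = 2*pi*0.93100*sin(6.4700 deg) = 0.6591554 rad
AF = |sin(13*0.6591554/2) / (13*sin(0.6591554/2))| = 0.2163

0.2163


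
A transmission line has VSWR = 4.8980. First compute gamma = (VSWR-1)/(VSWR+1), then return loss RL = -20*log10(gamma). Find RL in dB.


gamma = (4.8980 - 1) / (4.8980 + 1) = 0.6609020
RL = -20 * log10(0.6609020) = 3.597 dB

3.597 dB


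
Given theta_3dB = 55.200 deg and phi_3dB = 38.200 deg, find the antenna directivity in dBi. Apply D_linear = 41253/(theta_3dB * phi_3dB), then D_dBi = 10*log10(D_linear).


D_linear = 41253 / (55.200 * 38.200) = 19.56379
D_dBi = 10 * log10(19.56379) = 12.91 dBi

12.91 dBi


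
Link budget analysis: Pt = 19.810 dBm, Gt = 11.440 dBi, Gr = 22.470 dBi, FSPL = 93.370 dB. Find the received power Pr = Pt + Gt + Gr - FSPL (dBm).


Pr = 19.810 + 11.440 + 22.470 - 93.370 = -39.65 dBm

-39.65 dBm


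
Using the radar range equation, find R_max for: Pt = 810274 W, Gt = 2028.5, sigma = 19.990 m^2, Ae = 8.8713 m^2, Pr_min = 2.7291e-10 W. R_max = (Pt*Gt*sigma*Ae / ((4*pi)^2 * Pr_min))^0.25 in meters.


R^4 = 810274*2028.5*19.990*8.8713 / ((4*pi)^2 * 2.7291e-10) = 6.763442e+18
R_max = 6.763442e+18^0.25 = 50997 m

50997 m


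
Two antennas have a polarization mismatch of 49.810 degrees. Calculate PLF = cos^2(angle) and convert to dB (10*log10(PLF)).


PLF_linear = cos^2(49.810 deg) = 0.4164435
PLF_dB = 10 * log10(0.4164435) = -3.804 dB

-3.804 dB


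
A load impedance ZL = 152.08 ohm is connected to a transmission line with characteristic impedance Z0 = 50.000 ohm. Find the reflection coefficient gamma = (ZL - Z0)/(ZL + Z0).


gamma = (152.08 - 50.000) / (152.08 + 50.000) = 0.5051

0.5051


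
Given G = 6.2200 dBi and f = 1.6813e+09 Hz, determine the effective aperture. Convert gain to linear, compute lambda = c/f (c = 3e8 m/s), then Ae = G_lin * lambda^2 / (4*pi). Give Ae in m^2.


lambda = c / f = 3.0000e+08 / 1.6813e+09 = 0.1784334 m
G_linear = 10^(6.2200/10) = 4.187936
Ae = G_linear * lambda^2 / (4*pi) = 4.187936 * 0.1784334^2 / (4*pi) = 0.01061 m^2

0.01061 m^2
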